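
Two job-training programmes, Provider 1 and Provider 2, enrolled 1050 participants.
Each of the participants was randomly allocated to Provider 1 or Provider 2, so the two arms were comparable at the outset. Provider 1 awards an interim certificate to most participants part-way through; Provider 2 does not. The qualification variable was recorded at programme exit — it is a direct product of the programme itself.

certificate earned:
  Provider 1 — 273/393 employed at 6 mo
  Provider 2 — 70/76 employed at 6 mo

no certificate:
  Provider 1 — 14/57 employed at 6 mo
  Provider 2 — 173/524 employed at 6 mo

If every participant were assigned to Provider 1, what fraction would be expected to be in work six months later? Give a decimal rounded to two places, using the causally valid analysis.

0.64

Qualification attained during the programme is recorded after the programme and is itself shifted by it — it sits on the causal path from programme to outcome. Conditioning on a mediator would strip out part of the effect we want; the pooled comparison gives the total causal effect.
So P(outcome | do(Provider 1)) is just the pooled rate for Provider 1: 287/450 = 0.638.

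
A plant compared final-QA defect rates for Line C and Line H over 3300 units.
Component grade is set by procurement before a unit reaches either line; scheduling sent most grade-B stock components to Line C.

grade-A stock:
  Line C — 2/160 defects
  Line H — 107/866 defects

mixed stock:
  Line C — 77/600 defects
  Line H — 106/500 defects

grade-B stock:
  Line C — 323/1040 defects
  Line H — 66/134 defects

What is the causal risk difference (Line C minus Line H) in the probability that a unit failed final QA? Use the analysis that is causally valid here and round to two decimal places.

-0.13

The stratified and pooled comparisons disagree (Line C wins within each component grade; Line H wins overall), so the answer turns on the causal role of component grade.
The imbalance in component grade arose from how units were allocated, not from anything the line did; and component grade independently affects the outcome. The pooled gap is confounded — condition on component grade.
Adjusting over the population distribution of component grade: 0.311·(0.013−0.124) + 0.333·(0.128−0.212) + 0.356·(0.311−0.493) = -0.127.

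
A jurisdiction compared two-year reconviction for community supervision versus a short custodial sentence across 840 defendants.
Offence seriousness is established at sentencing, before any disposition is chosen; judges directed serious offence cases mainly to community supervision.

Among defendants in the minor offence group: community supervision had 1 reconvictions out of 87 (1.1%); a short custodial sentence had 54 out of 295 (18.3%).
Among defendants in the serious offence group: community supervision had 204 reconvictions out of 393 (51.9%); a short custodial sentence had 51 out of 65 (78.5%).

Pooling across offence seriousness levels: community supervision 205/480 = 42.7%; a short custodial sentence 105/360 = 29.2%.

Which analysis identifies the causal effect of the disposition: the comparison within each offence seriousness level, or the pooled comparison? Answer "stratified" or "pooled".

stratified

The offence seriousness-specific comparison favours community supervision throughout, but the pooled figures favour a short custodial sentence. The question is whether to condition on offence seriousness.
Since offence seriousness is a pre-existing factor (not a product of the disposition) and it affects the outcome on its own, it is a confounder. The stratified rates, not the pooled rate, identify the causal effect.
Within each level — minor offence: 1.1% vs 18.3%; serious offence: 51.9% vs 78.5% — community supervision is lower every time.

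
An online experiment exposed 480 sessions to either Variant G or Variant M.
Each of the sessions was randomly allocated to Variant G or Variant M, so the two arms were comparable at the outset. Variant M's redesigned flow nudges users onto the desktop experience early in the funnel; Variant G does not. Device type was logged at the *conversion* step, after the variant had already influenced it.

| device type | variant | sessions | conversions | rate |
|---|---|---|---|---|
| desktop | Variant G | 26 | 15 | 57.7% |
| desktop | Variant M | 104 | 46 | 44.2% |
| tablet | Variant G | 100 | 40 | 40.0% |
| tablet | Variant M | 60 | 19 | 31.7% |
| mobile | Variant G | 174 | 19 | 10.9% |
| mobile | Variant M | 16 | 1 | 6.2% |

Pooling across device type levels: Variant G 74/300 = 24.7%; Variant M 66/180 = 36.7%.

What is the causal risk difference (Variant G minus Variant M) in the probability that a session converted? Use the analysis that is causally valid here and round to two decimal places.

-0.12

The device type-specific comparison favours Variant G throughout, but the pooled figures favour Variant M. The question is whether to condition on device type.
Device type is recorded after the variant and is itself shifted by it — it sits on the causal path from variant to outcome. Conditioning on a mediator would strip out part of the effect we want; the pooled comparison gives the total causal effect.
The causal difference is the pooled difference: 0.247 − 0.367 = -0.120.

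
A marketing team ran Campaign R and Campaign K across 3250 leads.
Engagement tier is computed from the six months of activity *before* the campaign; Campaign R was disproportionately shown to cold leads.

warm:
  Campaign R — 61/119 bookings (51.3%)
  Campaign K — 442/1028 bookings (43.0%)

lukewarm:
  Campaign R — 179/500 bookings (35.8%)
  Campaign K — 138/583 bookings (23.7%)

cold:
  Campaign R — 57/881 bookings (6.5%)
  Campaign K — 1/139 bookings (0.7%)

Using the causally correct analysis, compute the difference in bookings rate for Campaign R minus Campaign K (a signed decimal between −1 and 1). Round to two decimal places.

Within every engagement tier level Campaign R has the higher rate, yet pooled Campaign K does — Simpson's reversal.
Engagement tier satisfies the back-door criterion: it is not a descendant of the campaign, and it blocks the spurious path from campaign to outcome. Adjusting for it (i.e., using the within-engagement tier rates) gives the causal effect.
Adjusting over the population distribution of engagement tier: 0.353·(0.513−0.430) + 0.333·(0.358−0.237) + 0.314·(0.065−0.007) = +0.088.

+0.09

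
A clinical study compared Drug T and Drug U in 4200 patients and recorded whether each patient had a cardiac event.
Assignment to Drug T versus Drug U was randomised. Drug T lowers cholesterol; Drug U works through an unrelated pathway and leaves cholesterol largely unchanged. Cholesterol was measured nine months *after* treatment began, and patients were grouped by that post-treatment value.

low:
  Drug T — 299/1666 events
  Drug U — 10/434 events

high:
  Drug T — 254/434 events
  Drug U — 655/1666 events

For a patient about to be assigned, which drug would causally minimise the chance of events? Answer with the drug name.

The stratified and pooled comparisons disagree (Drug U wins within each cholesterol; Drug T wins overall), so the answer turns on the causal role of cholesterol.
Stratifying would compare drugs among patients the drugs themselves sorted into cholesterol groups — a form of selection on an intermediate. The unconditioned pooled rates give the total causal effect.
Pooled: Drug T 26.3% vs Drug U 31.7%; Drug T is lower overall.

Drug T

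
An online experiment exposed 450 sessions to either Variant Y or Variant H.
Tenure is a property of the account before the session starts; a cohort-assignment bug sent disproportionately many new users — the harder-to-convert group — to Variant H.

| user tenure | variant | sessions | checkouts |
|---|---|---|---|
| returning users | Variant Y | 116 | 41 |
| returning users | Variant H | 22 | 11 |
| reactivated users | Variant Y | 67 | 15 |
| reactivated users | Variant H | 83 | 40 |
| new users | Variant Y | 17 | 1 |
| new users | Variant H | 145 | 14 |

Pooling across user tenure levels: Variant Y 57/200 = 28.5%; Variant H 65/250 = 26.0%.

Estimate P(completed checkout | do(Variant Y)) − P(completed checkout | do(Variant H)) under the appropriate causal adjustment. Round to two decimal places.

The stratified and pooled comparisons disagree (Variant H wins within each user tenure; Variant Y wins overall), so the answer turns on the causal role of user tenure.
The imbalance in user tenure arose from how sessions were allocated, not from anything the variant did; and user tenure independently affects the outcome. The pooled gap is confounded — condition on user tenure.
Adjusting over the population distribution of user tenure: 0.307·(0.353−0.500) + 0.333·(0.224−0.482) + 0.360·(0.059−0.097) = -0.145.

-0.14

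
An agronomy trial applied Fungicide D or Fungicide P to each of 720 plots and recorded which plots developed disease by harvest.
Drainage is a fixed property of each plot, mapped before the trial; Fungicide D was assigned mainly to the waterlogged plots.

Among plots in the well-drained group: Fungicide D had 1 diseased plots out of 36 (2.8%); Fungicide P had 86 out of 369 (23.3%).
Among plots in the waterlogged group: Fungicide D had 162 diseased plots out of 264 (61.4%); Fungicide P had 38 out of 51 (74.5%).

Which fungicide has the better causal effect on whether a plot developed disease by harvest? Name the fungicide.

The stratified and pooled comparisons disagree (Fungicide D wins within each field drainage; Fungicide P wins overall), so the answer turns on the causal role of field drainage.
The imbalance in field drainage arose from how plots were allocated, not from anything the fungicide did; and field drainage independently affects the outcome. The pooled gap is confounded — condition on field drainage.
Within each level — well-drained: 2.8% vs 23.3%; waterlogged: 61.4% vs 74.5% — Fungicide D is lower every time.

Fungicide D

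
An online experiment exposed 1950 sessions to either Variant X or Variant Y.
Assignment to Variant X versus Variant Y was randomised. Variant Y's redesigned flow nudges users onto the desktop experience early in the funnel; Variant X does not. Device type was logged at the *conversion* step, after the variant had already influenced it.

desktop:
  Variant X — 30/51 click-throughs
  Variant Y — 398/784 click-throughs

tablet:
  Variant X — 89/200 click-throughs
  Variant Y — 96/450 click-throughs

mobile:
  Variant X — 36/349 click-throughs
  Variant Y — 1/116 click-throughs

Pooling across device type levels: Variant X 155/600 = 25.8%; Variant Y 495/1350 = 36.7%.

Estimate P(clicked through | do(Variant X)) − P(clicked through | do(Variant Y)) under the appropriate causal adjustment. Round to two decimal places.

-0.11

Device type is downstream of the variant. One should not condition on a consequence of treatment, so the overall rates are the right comparison.
The causal difference is the pooled difference: 0.258 − 0.367 = -0.108.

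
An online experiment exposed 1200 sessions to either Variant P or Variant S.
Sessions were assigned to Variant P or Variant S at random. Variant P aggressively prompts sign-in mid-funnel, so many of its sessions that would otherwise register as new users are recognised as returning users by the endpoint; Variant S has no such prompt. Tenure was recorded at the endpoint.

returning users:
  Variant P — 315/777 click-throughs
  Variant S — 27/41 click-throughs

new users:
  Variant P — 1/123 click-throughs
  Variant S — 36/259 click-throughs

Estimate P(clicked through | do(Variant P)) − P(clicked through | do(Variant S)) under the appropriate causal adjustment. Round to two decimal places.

The user tenure-specific comparison favours Variant S throughout, but the pooled figures favour Variant P. The question is whether to condition on user tenure.
The distribution of user tenure is itself part of what the variant does — it is an intermediate outcome. Holding it fixed would remove that part of the effect; the total effect is the pooled difference.
The causal difference is the pooled difference: 0.351 − 0.210 = +0.141.

+0.14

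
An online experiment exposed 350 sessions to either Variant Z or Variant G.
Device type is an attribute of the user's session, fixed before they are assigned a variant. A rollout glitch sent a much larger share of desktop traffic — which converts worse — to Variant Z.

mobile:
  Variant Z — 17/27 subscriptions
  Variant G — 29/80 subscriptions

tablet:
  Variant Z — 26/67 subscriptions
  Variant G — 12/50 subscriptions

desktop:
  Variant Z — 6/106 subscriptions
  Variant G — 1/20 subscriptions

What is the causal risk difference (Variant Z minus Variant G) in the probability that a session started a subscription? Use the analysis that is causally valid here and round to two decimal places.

The imbalance in device type arose from how sessions were allocated, not from anything the variant did; and device type independently affects the outcome. The pooled gap is confounded — condition on device type.
Adjusting over the population distribution of device type: 0.306·(0.630−0.362) + 0.334·(0.388−0.240) + 0.360·(0.057−0.050) = +0.134.

+0.13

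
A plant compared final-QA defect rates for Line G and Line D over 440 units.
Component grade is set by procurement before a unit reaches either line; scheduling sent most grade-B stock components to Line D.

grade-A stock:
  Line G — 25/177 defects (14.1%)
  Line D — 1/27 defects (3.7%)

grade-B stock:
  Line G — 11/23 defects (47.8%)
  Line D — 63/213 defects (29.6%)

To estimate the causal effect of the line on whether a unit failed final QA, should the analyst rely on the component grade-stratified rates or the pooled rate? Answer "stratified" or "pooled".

Line D is lower inside every component grade stratum but Line G is lower in aggregate. Whether to stratify depends on how component grade relates to the line.
Component grade differs across lines for reasons unrelated to any effect of the line itself, and it separately predicts the outcome — a classic confounder. We must compare within component grade levels.
Within each level — grade-A stock: 14.1% vs 3.7%; grade-B stock: 47.8% vs 29.6% — Line D is lower every time.

stratified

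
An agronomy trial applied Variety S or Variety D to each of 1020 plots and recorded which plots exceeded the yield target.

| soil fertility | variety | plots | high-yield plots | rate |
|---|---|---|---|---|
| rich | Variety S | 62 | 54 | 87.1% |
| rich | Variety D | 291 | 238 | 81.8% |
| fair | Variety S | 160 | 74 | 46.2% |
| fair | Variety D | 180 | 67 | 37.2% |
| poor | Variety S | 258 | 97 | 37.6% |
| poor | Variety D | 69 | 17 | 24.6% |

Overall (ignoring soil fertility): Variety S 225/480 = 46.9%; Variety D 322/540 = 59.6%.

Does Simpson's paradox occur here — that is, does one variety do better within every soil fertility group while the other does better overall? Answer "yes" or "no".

Within each soil fertility level (rich 87.1% vs 81.8%; fair 46.2% vs 37.2%; poor 37.6% vs 24.6%), Variety S has the higher rate every time. Pooled: 46.9% vs 59.6% — Variety D has the higher rate overall. The two comparisons disagree.

yes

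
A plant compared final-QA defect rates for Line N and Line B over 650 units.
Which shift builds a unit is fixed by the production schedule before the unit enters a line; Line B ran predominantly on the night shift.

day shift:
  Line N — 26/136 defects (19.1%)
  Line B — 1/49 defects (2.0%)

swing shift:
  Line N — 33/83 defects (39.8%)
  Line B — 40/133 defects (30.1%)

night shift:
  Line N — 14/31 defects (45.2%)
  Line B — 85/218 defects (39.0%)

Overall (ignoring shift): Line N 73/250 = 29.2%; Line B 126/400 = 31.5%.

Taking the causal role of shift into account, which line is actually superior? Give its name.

The imbalance in shift arose from how units were allocated, not from anything the line did; and shift independently affects the outcome. The pooled gap is confounded — condition on shift.
Within each level — day shift: 19.1% vs 2.0%; swing shift: 39.8% vs 30.1%; night shift: 45.2% vs 39.0% — Line B is lower every time.

Line B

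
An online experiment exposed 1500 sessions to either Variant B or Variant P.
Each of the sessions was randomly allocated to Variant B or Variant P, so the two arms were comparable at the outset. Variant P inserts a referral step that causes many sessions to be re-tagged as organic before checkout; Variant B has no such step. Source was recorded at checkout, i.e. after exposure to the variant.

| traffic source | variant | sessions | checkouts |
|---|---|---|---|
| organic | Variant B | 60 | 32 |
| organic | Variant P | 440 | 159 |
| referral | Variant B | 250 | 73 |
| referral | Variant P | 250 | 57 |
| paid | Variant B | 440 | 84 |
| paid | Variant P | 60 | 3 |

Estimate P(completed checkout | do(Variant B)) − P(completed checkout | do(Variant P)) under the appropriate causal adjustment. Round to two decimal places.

The stratified and pooled comparisons disagree (Variant B wins within each traffic source; Variant P wins overall), so the answer turns on the causal role of traffic source.
Traffic source is recorded after the variant and is itself shifted by it — it sits on the causal path from variant to outcome. Conditioning on a mediator would strip out part of the effect we want; the pooled comparison gives the total causal effect.
The causal difference is the pooled difference: 0.252 − 0.292 = -0.040.

-0.04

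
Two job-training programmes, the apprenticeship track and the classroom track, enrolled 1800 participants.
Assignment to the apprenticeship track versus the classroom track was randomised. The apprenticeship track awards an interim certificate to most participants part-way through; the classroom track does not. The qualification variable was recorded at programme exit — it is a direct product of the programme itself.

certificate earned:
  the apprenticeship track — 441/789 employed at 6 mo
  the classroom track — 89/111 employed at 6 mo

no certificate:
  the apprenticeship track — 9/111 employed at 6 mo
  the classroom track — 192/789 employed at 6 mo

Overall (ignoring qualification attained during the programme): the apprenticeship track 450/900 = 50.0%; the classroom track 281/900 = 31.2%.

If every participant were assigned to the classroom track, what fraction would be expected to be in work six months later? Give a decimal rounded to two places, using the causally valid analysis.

Qualification attained during the programme is downstream of the programme. One should not condition on a consequence of treatment, so the overall rates are the right comparison.
So P(outcome | do(the classroom track)) is just the pooled rate for the classroom track: 281/900 = 0.312.

0.31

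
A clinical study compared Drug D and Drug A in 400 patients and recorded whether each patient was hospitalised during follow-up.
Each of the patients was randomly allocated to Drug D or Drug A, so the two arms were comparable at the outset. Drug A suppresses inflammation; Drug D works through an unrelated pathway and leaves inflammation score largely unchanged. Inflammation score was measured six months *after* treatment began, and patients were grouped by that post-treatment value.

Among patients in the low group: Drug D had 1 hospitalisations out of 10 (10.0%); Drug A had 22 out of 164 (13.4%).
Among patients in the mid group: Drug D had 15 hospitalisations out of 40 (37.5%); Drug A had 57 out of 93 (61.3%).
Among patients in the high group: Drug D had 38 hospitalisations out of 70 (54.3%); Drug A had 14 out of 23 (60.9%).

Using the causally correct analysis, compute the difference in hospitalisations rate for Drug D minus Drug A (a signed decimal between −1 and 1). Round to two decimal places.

Stratifying would compare drugs among patients the drugs themselves sorted into inflammation score groups — a form of selection on an intermediate. The unconditioned pooled rates give the total causal effect.
The causal difference is the pooled difference: 0.450 − 0.332 = +0.118.

+0.12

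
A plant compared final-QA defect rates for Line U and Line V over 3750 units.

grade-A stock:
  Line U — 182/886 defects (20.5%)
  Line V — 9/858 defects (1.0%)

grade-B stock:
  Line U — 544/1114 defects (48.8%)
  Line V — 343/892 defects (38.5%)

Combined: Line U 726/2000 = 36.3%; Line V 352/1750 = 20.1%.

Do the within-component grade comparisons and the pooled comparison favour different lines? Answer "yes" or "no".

Within each component grade level (grade-A stock 20.5% vs 1.0%; grade-B stock 48.8% vs 38.5%), Line V has the lower rate every time. Pooled: 36.3% vs 20.1% — Line V has the lower rate overall. They agree.

no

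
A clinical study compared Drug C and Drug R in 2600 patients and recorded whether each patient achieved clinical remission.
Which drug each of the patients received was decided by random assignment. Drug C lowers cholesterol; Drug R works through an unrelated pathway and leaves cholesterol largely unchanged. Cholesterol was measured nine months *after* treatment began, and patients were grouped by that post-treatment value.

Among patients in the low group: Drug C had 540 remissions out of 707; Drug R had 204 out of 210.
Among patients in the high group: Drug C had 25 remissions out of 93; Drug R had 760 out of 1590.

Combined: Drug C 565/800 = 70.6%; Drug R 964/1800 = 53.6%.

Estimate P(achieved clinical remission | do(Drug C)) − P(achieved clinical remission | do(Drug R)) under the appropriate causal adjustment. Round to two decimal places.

Cholesterol is recorded after the drug and is itself shifted by it — it sits on the causal path from drug to outcome. Conditioning on a mediator would strip out part of the effect we want; the pooled comparison gives the total causal effect.
The causal difference is the pooled difference: 0.706 − 0.536 = +0.171.

+0.17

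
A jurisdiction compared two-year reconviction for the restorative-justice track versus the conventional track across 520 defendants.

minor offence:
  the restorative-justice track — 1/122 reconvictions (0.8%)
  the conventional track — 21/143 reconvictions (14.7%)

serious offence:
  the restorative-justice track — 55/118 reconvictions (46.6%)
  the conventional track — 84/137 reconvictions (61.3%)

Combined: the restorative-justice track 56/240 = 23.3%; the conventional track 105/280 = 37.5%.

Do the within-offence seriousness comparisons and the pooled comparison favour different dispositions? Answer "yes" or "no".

no

Within each offence seriousness level (minor offence 0.8% vs 14.7%; serious offence 46.6% vs 61.3%), the restorative-justice track has the lower rate every time. Pooled: 23.3% vs 37.5% — the restorative-justice track has the lower rate overall. They agree.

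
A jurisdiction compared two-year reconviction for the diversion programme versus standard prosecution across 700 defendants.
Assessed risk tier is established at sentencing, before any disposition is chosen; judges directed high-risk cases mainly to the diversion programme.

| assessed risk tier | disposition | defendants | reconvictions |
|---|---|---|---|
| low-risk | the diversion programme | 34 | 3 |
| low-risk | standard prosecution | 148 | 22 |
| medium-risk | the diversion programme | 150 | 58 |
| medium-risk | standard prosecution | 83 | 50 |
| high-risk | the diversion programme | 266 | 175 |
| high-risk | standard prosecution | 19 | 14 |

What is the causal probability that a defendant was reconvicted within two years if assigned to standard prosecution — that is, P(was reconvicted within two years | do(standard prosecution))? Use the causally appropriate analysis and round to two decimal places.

0.54

the diversion programme is lower inside every assessed risk tier stratum but standard prosecution is lower in aggregate. Whether to stratify depends on how assessed risk tier relates to the disposition.
Assessed risk tier is set before the disposition has any effect — it is not caused by the disposition — and it independently drives the outcome. That makes it a confounder, so the causal comparison is within assessed risk tier levels.
Standardising standard prosecution to the population assessed risk tier mix: 0.260·22/148 + 0.333·50/83 + 0.407·14/19 = 0.539.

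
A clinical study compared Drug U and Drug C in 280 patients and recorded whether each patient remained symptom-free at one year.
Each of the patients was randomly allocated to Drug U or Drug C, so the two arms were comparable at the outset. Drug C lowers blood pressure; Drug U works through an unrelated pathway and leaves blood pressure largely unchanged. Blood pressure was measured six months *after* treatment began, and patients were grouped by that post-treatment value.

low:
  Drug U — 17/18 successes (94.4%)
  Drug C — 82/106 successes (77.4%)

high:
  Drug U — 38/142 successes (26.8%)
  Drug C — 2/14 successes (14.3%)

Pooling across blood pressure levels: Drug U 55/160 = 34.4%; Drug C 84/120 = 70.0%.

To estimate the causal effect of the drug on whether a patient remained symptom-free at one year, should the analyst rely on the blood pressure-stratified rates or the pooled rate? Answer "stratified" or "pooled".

pooled

Blood pressure is downstream of the drug. One should not condition on a consequence of treatment, so the overall rates are the right comparison.
Pooled: Drug U 34.4% vs Drug C 70.0%; Drug C is higher overall.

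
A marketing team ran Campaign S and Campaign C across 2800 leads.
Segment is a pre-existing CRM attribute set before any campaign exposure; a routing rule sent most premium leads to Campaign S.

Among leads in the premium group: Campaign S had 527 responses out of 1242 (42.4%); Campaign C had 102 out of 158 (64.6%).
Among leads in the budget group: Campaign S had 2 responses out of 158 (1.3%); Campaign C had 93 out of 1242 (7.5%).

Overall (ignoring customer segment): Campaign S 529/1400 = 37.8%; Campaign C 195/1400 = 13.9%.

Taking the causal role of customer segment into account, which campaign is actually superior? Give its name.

Campaign C is higher inside every customer segment stratum but Campaign S is higher in aggregate. Whether to stratify depends on how customer segment relates to the campaign.
Nothing the campaign does changes customer segment; the imbalance is an allocation artefact. With customer segment also predicting the outcome, the pooled figure is confounded, and the within-stratum comparison is the causal one.
Within each level — premium: 42.4% vs 64.6%; budget: 1.3% vs 7.5% — Campaign C is higher every time.

Campaign C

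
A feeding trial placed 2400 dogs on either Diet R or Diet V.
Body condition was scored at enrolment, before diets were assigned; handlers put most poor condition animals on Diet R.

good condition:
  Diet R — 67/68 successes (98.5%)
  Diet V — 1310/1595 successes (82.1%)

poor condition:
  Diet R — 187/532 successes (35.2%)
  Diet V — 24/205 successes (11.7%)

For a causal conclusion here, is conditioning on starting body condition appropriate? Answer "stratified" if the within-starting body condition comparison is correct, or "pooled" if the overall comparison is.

stratified

Here starting body condition is a common cause — it drives both which diet a case falls under and the outcome. The crude comparison mixes populations; the stratum-specific rates are the causally relevant ones.
Within each level — good condition: 98.5% vs 82.1%; poor condition: 35.2% vs 11.7% — Diet R is higher every time.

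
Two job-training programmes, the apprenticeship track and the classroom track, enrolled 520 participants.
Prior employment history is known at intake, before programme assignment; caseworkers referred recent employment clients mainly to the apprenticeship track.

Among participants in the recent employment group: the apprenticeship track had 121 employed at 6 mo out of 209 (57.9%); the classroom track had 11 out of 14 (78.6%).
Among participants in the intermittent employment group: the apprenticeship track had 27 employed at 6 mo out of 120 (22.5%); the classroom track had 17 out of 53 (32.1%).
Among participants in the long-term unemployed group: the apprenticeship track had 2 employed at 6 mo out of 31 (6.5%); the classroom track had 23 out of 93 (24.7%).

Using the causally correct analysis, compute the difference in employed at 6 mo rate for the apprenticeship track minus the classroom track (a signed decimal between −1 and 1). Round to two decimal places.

the classroom track is higher inside every prior employment history stratum but the apprenticeship track is higher in aggregate. Whether to stratify depends on how prior employment history relates to the programme.
Prior employment history satisfies the back-door criterion: it is not a descendant of the programme, and it blocks the spurious path from programme to outcome. Adjusting for it (i.e., using the within-prior employment history rates) gives the causal effect.
Adjusting over the population distribution of prior employment history: 0.429·(0.579−0.786) + 0.333·(0.225−0.321) + 0.238·(0.065−0.247) = -0.164.

-0.16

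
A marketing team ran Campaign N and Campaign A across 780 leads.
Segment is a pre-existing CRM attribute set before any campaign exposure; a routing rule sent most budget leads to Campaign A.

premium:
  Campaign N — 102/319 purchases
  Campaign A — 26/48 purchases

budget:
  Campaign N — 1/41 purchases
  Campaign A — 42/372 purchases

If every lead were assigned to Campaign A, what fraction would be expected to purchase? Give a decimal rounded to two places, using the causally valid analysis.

The customer segment-specific comparison favours Campaign A throughout, but the pooled figures favour Campaign N. The question is whether to condition on customer segment.
Since customer segment is a pre-existing factor (not a product of the campaign) and it affects the outcome on its own, it is a confounder. The stratified rates, not the pooled rate, identify the causal effect.
Standardising Campaign A to the population customer segment mix: 0.471·26/48 + 0.529·42/372 = 0.315.

0.31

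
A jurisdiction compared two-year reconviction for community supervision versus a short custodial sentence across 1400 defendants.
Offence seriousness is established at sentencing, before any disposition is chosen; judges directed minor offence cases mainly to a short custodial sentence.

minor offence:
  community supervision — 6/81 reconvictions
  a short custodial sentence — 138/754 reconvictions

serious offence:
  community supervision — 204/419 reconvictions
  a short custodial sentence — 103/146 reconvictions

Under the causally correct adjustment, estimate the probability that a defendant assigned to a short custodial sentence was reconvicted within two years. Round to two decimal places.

The offence seriousness-specific comparison favours community supervision throughout, but the pooled figures favour a short custodial sentence. The question is whether to condition on offence seriousness.
Nothing the disposition does changes offence seriousness; the imbalance is an allocation artefact. With offence seriousness also predicting the outcome, the pooled figure is confounded, and the within-stratum comparison is the causal one.
Standardising a short custodial sentence to the population offence seriousness mix: 0.596·138/754 + 0.404·103/146 = 0.394.

0.39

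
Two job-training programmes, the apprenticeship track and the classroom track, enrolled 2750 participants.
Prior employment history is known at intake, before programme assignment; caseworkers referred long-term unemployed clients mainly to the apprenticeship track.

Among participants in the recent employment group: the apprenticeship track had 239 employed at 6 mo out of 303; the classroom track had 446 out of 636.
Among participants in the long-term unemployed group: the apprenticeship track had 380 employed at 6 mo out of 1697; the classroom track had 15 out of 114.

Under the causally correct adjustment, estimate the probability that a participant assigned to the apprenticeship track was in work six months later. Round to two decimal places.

Here prior employment history is a common cause — it drives both which programme a case falls under and the outcome. The crude comparison mixes populations; the stratum-specific rates are the causally relevant ones.
Standardising the apprenticeship track to the population prior employment history mix: 0.341·239/303 + 0.659·380/1697 = 0.417.

0.42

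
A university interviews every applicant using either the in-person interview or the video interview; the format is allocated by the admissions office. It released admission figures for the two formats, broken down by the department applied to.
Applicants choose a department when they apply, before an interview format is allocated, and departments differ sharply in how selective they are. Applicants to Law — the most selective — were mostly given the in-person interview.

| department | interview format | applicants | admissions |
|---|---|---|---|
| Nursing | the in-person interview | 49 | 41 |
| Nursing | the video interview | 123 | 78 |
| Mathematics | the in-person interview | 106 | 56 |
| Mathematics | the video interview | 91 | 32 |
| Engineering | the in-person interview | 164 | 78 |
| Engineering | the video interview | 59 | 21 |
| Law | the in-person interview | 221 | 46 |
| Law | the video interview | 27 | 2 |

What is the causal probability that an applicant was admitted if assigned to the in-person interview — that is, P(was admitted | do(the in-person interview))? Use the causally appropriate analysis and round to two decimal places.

0.48

Department satisfies the back-door criterion: it is not a descendant of the interview format, and it blocks the spurious path from interview format to outcome. Adjusting for it (i.e., using the within-department rates) gives the causal effect.
Standardising the in-person interview to the population department mix: 0.205·41/49 + 0.235·56/106 + 0.265·78/164 + 0.295·46/221 = 0.483.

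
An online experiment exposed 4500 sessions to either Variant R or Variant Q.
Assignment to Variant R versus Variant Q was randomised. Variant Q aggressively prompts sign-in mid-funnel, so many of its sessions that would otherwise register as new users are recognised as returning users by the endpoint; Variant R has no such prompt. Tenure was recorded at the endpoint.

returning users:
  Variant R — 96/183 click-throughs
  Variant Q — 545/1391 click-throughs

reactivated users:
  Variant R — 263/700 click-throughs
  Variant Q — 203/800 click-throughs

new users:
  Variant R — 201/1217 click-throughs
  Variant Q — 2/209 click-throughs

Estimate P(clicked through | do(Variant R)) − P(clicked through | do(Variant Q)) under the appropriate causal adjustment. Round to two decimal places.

-0.05

User tenure is recorded after the variant and is itself shifted by it — it sits on the causal path from variant to outcome. Conditioning on a mediator would strip out part of the effect we want; the pooled comparison gives the total causal effect.
The causal difference is the pooled difference: 0.267 − 0.312 = -0.046.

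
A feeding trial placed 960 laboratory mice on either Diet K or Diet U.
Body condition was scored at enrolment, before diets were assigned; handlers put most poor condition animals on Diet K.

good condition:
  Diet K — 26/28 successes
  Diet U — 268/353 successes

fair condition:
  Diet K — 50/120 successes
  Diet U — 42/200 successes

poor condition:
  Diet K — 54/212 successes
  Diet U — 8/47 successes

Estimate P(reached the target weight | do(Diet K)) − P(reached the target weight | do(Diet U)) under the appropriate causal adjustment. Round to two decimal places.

Diet K is higher inside every starting body condition stratum but Diet U is higher in aggregate. Whether to stratify depends on how starting body condition relates to the diet.
Starting body condition is set before the diet has any effect — it is not caused by the diet — and it independently drives the outcome. That makes it a confounder, so the causal comparison is within starting body condition levels.
Adjusting over the population distribution of starting body condition: 0.397·(0.929−0.759) + 0.333·(0.417−0.210) + 0.270·(0.255−0.170) = +0.159.

+0.16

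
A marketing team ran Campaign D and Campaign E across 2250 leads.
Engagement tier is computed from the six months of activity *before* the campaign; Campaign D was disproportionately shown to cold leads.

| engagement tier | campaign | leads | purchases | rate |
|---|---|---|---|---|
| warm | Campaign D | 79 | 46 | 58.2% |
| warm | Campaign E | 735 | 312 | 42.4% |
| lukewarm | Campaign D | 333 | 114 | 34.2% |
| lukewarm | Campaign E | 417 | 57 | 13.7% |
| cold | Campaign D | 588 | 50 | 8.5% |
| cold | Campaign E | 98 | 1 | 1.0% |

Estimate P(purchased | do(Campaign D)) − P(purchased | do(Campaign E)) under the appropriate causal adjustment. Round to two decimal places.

The engagement tier-specific comparison favours Campaign D throughout, but the pooled figures favour Campaign E. The question is whether to condition on engagement tier.
Engagement tier is set before the campaign has any effect — it is not caused by the campaign — and it independently drives the outcome. That makes it a confounder, so the causal comparison is within engagement tier levels.
Adjusting over the population distribution of engagement tier: 0.362·(0.582−0.424) + 0.333·(0.342−0.137) + 0.305·(0.085−0.010) = +0.148.

+0.15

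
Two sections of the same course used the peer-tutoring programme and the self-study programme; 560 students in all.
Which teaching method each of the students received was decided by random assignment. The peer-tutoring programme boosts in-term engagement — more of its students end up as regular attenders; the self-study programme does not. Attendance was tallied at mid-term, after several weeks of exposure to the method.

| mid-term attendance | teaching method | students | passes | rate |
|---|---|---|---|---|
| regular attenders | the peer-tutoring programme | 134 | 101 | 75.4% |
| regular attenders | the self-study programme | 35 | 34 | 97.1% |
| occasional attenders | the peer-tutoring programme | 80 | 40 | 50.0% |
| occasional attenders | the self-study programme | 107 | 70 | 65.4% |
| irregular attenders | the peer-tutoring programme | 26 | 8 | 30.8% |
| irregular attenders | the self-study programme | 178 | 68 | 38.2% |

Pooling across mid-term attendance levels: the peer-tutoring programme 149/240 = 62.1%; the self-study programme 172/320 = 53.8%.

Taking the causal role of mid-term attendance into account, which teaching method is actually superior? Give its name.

Because the teaching method influences mid-term attendance, mid-term attendance is a post-treatment mediator, not a confounder. Stratifying on it would bias the estimate; the causal effect is the crude pooled difference.
Pooled: the peer-tutoring programme 62.1% vs the self-study programme 53.8%; the peer-tutoring programme is higher overall.

the peer-tutoring programme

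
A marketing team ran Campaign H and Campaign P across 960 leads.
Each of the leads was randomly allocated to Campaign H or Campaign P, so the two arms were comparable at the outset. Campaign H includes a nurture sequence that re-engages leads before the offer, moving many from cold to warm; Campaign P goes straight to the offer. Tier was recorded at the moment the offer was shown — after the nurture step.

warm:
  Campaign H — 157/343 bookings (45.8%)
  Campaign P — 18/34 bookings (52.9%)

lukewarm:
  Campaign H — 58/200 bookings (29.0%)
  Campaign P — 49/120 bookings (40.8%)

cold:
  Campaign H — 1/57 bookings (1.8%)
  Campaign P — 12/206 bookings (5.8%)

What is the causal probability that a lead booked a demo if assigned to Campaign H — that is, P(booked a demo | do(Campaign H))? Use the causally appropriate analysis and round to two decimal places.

0.36

The distribution of engagement tier is itself part of what the campaign does — it is an intermediate outcome. Holding it fixed would remove that part of the effect; the total effect is the pooled difference.
So P(outcome | do(Campaign H)) is just the pooled rate for Campaign H: 216/600 = 0.360.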